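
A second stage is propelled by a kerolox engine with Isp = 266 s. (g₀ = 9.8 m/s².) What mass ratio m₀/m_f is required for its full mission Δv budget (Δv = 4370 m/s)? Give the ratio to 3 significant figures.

v_e = Isp · g₀ = 266 × 9.8 = 2606.8 m/s.
Using Δv = v_e ln(m₀/m_f): m₀/m_f = exp(Δv / v_e) = exp(4370 / 2606.8) = exp(1.6764) = 5.3462.

mass ratio ≈ 5.35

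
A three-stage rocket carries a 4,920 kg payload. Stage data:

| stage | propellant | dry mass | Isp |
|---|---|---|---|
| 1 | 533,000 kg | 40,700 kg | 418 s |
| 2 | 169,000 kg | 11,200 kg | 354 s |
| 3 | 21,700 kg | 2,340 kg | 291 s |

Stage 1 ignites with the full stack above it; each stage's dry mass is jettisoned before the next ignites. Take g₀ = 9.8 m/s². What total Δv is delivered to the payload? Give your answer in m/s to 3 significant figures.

Δv ≈ 14300 m/s

Ignition mass of stage 1 = 533,000+40,700 + 169,000+11,200 + 21,700+2,340 + 4,920 = 782,860 kg.
Stage 1: m₀ = 782,860 kg, m_f = 782,860 − 533,000 = 249,860 kg; Δv = 418×9.8×ln(3.133) = 4096.4×1.1421 ≈ 4678 m/s.
Stage 2: m₀ = 209,160 kg, m_f = 209,160 − 169,000 = 40,160 kg; Δv = 354×9.8×ln(5.208) = 3469.2×1.6502 ≈ 5725 m/s.
Stage 3: m₀ = 28,960 kg, m_f = 28,960 − 21,700 = 7,260 kg; Δv = 291×9.8×ln(3.989) = 2851.8×1.3835 ≈ 3946 m/s.
Total Δv = 4678 + 5725 + 3946 = 14349 m/s.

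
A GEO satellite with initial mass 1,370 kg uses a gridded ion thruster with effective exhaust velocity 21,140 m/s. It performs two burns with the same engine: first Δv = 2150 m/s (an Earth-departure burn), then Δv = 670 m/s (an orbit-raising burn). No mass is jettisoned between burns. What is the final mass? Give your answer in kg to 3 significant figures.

final mass ≈ 1200 kg

After the first burn: m = 1370 × exp(−2150/21140.0) = 1370 × 0.90330 = 1,237.52 kg.
After the second burn: m = 1,237.52 × exp(−670/21140.0) = 1,237.52 × 0.96880 = 1,198.91 kg.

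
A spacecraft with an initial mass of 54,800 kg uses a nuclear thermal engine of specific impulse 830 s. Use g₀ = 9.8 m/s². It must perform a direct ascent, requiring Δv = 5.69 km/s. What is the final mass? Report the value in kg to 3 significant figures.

final mass ≈ 27200 kg

v_e = Isp · g₀ = 830 × 9.8 = 8134.0 m/s.
Rocket equation: m₀/m_f = exp(Δv / v_e) = exp(5690 / 8134.0) = exp(0.6995) = 2.0128.
m_f = m₀ / 2.0128 = 54,800 / 2.0128 = 27,225.8 kg.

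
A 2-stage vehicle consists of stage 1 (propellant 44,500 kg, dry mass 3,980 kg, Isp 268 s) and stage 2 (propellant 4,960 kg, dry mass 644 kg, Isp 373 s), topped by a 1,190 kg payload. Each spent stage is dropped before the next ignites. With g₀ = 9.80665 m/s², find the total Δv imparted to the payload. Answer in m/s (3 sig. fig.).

Ignition mass of stage 1 = 44,500+3,980 + 4,960+644 + 1,190 = 55,274 kg.
Stage 1: m₀ = 55,274 kg, m_f = 55,274 − 44,500 = 10,774 kg; Δv = 268×9.80665×ln(5.13) = 2628.2×1.6352 ≈ 4298 m/s.
Stage 2: m₀ = 6,794 kg, m_f = 6,794 − 4,960 = 1,834 kg; Δv = 373×9.80665×ln(3.704) = 3657.9×1.3095 ≈ 4790 m/s.
Total Δv = 4298 + 4790 = 9088 m/s.

Δv ≈ 9090 m/s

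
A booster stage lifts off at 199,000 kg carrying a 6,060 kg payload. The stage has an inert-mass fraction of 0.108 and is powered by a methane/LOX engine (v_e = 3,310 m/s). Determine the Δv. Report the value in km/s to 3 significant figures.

Stage wet mass = m₀ − payload = 199,000 − 6,060 = 192,940 kg.
Stage dry mass = ε × stage wet mass = 0.108 × 192,940 = 20,837.5 kg.
Burnout mass m_f = stage dry + payload = 20,837.5 + 6,060 = 26,897.5 kg.
Using Δv = v_e ln(m₀/m_f): Δv = v_e · ln(199,000/26,897.5) = 3310.0 × ln(7.398) = 3310.0 × 2.0013 ≈ 6624 m/s.

Δv ≈ 6.62 km/s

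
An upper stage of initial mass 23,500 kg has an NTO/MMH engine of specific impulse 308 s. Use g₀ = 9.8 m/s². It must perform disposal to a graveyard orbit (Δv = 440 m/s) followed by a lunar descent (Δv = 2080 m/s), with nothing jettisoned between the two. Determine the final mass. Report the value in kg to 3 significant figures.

v_e = Isp · g₀ = 308 × 9.8 = 3018.4 m/s.
After the first burn: m = 23500 × exp(−440/3018.4) = 23500 × 0.86435 = 20,312.2 kg.
After the second burn: m = 20,312.2 × exp(−2080/3018.4) = 20,312.2 × 0.50202 = 10,197.1 kg.

final mass ≈ 10200 kg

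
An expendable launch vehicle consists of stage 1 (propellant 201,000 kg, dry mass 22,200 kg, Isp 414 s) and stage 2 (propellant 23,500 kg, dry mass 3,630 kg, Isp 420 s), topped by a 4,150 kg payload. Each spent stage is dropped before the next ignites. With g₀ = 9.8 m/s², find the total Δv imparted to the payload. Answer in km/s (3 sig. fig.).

Ignition mass of stage 1 = 201,000+22,200 + 23,500+3,630 + 4,150 = 254,480 kg.
Stage 1: m₀ = 254,480 kg, m_f = 254,480 − 201,000 = 53,480 kg; Δv = 414×9.8×ln(4.758) = 4057.2×1.5599 ≈ 6329 m/s.
Stage 2: m₀ = 31,280 kg, m_f = 31,280 − 23,500 = 7,780 kg; Δv = 420×9.8×ln(4.021) = 4116.0×1.3914 ≈ 5727 m/s.
Total Δv = 6329 + 5727 = 12056 m/s.

Δv ≈ 12.1 km/s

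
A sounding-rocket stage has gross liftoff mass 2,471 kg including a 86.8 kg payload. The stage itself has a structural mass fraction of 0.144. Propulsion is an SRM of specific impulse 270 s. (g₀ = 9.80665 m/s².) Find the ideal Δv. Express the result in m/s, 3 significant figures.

Stage wet mass = m₀ − payload = 2,471 − 86.8 = 2,384.2 kg.
Stage dry mass = ε × stage wet mass = 0.144 × 2,384.2 = 343.325 kg.
Burnout mass m_f = stage dry + payload = 343.325 + 86.8 = 430.125 kg.
v_e = Isp · g₀ = 270 × 9.80665 = 2647.8 m/s.
From the ideal rocket equation, Δv = v_e · ln(2,471/430.125) = 2647.8 × ln(5.745) = 2647.8 × 1.7483 ≈ 4629 m/s.

Δv ≈ 4630 m/s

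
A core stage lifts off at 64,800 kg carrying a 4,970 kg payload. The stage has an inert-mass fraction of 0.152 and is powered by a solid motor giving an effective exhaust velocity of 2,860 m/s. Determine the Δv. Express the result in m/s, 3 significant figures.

Stage wet mass = m₀ − payload = 64,800 − 4,970 = 59,830 kg.
Stage dry mass = ε × stage wet mass = 0.152 × 59,830 = 9,094.16 kg.
Burnout mass m_f = stage dry + payload = 9,094.16 + 4,970 = 14,064.16 kg.
Using Δv = v_e ln(m₀/m_f): Δv = v_e · ln(64,800/14,064.16) = 2860.0 × ln(4.607) = 2860.0 × 1.5277 ≈ 4369 m/s.

Δv ≈ 4370 m/s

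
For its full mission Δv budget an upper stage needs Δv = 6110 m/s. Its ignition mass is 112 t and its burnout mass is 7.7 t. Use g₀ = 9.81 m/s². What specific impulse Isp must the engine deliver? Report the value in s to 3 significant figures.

Isp ≈ 233 s

ln(m₀/m_f) = ln(112000/7700) = ln(14.55) = 2.6773.
Rocket equation: v_e = Δv / ln(m₀/m_f) = 6110 / 2.6773 = 2282.2 m/s.
Isp = v_e / g₀ = 2282.2 / 9.81 = 232.6 s.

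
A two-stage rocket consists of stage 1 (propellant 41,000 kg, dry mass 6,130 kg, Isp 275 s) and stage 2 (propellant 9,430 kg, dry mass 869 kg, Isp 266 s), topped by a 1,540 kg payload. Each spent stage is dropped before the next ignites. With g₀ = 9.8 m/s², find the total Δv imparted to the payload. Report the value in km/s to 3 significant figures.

Ignition mass of stage 1 = 41,000+6,130 + 9,430+869 + 1,540 = 58,969 kg.
Stage 1: m₀ = 58,969 kg, m_f = 58,969 − 41,000 = 17,969 kg; Δv = 275×9.8×ln(3.282) = 2695.0×1.1884 ≈ 3203 m/s.
Stage 2: m₀ = 11,839 kg, m_f = 11,839 − 9,430 = 2,409 kg; Δv = 266×9.8×ln(4.914) = 2606.8×1.5922 ≈ 4151 m/s.
Total Δv = 3203 + 4151 = 7354 m/s.

Δv ≈ 7.35 km/s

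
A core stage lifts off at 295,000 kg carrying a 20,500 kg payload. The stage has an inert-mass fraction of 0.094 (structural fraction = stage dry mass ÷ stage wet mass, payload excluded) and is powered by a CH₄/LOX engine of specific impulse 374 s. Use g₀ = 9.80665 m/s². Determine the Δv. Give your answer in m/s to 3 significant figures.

Stage wet mass = m₀ − payload = 295,000 − 20,500 = 274,500 kg.
Stage dry mass = ε × stage wet mass = 0.094 × 274,500 = 25,803 kg.
Burnout mass m_f = stage dry + payload = 25,803 + 20,500 = 46,303 kg.
v_e = Isp · g₀ = 374 × 9.80665 = 3667.7 m/s.
Rocket equation: Δv = v_e · ln(295,000/46,303) = 3667.7 × ln(6.371) = 3667.7 × 1.8518 ≈ 6792 m/s.

Δv ≈ 6790 m/s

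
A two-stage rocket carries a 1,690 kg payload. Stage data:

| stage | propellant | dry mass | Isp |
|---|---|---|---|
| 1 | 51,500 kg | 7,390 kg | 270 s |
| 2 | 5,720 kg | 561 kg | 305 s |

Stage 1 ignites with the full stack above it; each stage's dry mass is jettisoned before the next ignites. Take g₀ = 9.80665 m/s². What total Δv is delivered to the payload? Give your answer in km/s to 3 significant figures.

Ignition mass of stage 1 = 51,500+7,390 + 5,720+561 + 1,690 = 66,861 kg.
Stage 1: m₀ = 66,861 kg, m_f = 66,861 − 51,500 = 15,361 kg; Δv = 270×9.80665×ln(4.353) = 2647.8×1.4708 ≈ 3894 m/s.
Stage 2: m₀ = 7,971 kg, m_f = 7,971 − 5,720 = 2,251 kg; Δv = 305×9.80665×ln(3.541) = 2991.0×1.2644 ≈ 3782 m/s.
Total Δv = 3894 + 3782 = 7676 m/s.

Δv ≈ 7.68 km/s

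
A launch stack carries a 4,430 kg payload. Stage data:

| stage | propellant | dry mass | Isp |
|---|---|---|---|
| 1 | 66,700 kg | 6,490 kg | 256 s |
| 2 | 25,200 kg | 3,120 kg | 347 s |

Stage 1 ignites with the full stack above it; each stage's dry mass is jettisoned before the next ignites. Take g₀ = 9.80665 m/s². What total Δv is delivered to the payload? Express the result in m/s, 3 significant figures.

Δv ≈ 7490 m/s

Ignition mass of stage 1 = 66,700+6,490 + 25,200+3,120 + 4,430 = 105,940 kg.
Stage 1: m₀ = 105,940 kg, m_f = 105,940 − 66,700 = 39,240 kg; Δv = 256×9.80665×ln(2.7) = 2510.5×0.9932 ≈ 2493 m/s.
Stage 2: m₀ = 32,750 kg, m_f = 32,750 − 25,200 = 7,550 kg; Δv = 347×9.80665×ln(4.338) = 3402.9×1.4674 ≈ 4993 m/s.
Total Δv = 2493 + 4993 = 7486 m/s.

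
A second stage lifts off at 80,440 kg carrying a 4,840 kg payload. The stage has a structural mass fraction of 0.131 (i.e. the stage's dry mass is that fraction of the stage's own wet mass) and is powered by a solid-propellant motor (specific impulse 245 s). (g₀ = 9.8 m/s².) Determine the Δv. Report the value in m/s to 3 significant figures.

Δv ≈ 4070 m/s

Stage wet mass = m₀ − payload = 80,440 − 4,840 = 75,600 kg.
Stage dry mass = ε × stage wet mass = 0.131 × 75,600 = 9,903.6 kg.
Burnout mass m_f = stage dry + payload = 9,903.6 + 4,840 = 14,743.6 kg.
v_e = Isp · g₀ = 245 × 9.8 = 2401.0 m/s.
Rocket equation: Δv = v_e · ln(80,440/14,743.6) = 2401.0 × ln(5.456) = 2401.0 × 1.6967 ≈ 4074 m/s.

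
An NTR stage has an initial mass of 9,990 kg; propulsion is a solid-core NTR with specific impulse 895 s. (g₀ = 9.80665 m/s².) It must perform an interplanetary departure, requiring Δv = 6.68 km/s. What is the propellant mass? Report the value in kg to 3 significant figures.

propellant mass ≈ 5320 kg

v_e = Isp · g₀ = 895 × 9.80665 = 8777.0 m/s.
m₀/m_f = exp(Δv / v_e) = exp(6680 / 8777.0) = exp(0.7611) = 2.1406.
m_f = 9,990 / 2.1406 = 4,666.92 kg, so propellant = m₀ − m_f = 9,990 − 4,666.92 = 5,323.08 kg.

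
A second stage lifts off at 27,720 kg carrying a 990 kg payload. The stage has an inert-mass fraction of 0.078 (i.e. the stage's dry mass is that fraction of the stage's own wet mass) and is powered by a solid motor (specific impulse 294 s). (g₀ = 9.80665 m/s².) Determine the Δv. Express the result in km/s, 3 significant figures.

Δv ≈ 6.34 km/s

Stage wet mass = m₀ − payload = 27,720 − 990 = 26,730 kg.
Stage dry mass = ε × stage wet mass = 0.078 × 26,730 = 2,084.94 kg.
Burnout mass m_f = stage dry + payload = 2,084.94 + 990 = 3,074.94 kg.
v_e = Isp · g₀ = 294 × 9.80665 = 2883.2 m/s.
Using Δv = v_e ln(m₀/m_f): Δv = v_e · ln(27,720/3,074.94) = 2883.2 × ln(9.015) = 2883.2 × 2.1989 ≈ 6340 m/s.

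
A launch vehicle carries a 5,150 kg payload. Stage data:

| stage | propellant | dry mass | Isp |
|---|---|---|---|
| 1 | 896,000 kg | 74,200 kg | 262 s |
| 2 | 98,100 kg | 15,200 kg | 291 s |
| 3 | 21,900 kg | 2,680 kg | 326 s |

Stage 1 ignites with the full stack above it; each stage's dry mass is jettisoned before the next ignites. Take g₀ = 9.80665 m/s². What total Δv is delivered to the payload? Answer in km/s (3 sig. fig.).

Ignition mass of stage 1 = 896,000+74,200 + 98,100+15,200 + 21,900+2,680 + 5,150 = 1,113,230 kg.
Stage 1: m₀ = 1,113,230 kg, m_f = 1,113,230 − 896,000 = 217,230 kg; Δv = 262×9.80665×ln(5.125) = 2569.3×1.6341 ≈ 4198 m/s.
Stage 2: m₀ = 143,030 kg, m_f = 143,030 − 98,100 = 44,930 kg; Δv = 291×9.80665×ln(3.183) = 2853.7×1.1579 ≈ 3304 m/s.
Stage 3: m₀ = 29,730 kg, m_f = 29,730 − 21,900 = 7,830 kg; Δv = 326×9.80665×ln(3.797) = 3197.0×1.3342 ≈ 4265 m/s.
Total Δv = 4198 + 3304 + 4265 = 11767 m/s.

Δv ≈ 11.8 km/s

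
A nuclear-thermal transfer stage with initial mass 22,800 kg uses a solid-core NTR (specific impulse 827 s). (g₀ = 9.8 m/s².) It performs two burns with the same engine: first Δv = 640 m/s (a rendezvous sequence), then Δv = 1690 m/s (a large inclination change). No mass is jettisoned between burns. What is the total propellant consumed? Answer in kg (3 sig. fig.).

total propellant consumed ≈ 5700 kg

v_e = Isp · g₀ = 827 × 9.8 = 8104.6 m/s.
After the first burn: m = 22800 × exp(−640/8104.6) = 22800 × 0.92407 = 21,068.8 kg.
After the second burn: m = 21,068.8 × exp(−1690/8104.6) = 21,068.8 × 0.81178 = 17,103.2 kg.
Total propellant = m₀ − m_final = 22800 − 17,103.2 = 5,696.8 kg.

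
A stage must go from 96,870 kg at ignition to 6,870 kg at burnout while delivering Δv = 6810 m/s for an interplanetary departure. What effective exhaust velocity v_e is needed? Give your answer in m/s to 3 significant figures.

ln(m₀/m_f) = ln(96870/6870) = ln(14.1) = 2.6462.
Using Δv = v_e ln(m₀/m_f): v_e = Δv / ln(m₀/m_f) = 6810 / 2.6462 = 2573.5 m/s.

v_e ≈ 2570 m/s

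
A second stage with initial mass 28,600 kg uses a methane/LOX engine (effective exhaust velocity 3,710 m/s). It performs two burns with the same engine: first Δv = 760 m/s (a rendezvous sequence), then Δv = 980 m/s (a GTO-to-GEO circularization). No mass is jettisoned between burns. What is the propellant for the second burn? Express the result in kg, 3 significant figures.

propellant for the second burn ≈ 5410 kg

After the first burn: m = 28600 × exp(−760/3710.0) = 28600 × 0.81477 = 23,302.4 kg.
After the second burn: m = 23,302.4 × exp(−980/3710.0) = 23,302.4 × 0.76786 = 17,893 kg.
Second-burn propellant = 23,302.4 − 17,893 = 5,409.4 kg.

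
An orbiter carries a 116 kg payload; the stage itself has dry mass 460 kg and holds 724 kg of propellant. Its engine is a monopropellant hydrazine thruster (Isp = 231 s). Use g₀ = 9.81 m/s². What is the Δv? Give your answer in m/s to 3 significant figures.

Δv ≈ 1840 m/s

v_e = Isp · g₀ = 231 × 9.81 = 2266.1 m/s.
m₀ = payload + dry + propellant = 116 + 460 + 724 = 1,300 kg.
m_f = payload + dry = 116 + 460 = 576 kg.
Δv = v_e · ln(m₀/m_f) = 2266.1 × ln(2.257) = 2266.1 × 0.8140 ≈ 1844.6 m/s.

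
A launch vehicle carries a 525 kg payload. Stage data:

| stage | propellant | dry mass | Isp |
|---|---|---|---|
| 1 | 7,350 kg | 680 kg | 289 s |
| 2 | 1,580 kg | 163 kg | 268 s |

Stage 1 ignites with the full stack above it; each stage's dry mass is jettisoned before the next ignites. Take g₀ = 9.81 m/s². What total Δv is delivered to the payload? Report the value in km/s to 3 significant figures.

Δv ≈ 6.68 km/s

Ignition mass of stage 1 = 7,350+680 + 1,580+163 + 525 = 10,298 kg.
Stage 1: m₀ = 10,298 kg, m_f = 10,298 − 7,350 = 2,948 kg; Δv = 289×9.81×ln(3.493) = 2835.1×1.2508 ≈ 3546 m/s.
Stage 2: m₀ = 2,268 kg, m_f = 2,268 − 1,580 = 688 kg; Δv = 268×9.81×ln(3.297) = 2629.1×1.1929 ≈ 3136 m/s.
Total Δv = 3546 + 3136 = 6682 m/s.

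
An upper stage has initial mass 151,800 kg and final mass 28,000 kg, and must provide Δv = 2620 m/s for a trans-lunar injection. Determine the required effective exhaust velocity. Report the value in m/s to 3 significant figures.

v_e ≈ 1550 m/s

ln(m₀/m_f) = ln(151800/28000) = ln(5.421) = 1.6904.
Rocket equation: v_e = Δv / ln(m₀/m_f) = 2620 / 1.6904 = 1550.0 m/s.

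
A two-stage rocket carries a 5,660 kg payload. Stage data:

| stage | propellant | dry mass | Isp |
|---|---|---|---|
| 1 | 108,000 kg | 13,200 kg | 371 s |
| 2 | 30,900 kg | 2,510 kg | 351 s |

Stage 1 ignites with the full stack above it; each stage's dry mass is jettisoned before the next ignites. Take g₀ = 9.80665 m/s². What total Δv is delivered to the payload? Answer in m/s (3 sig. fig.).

Δv ≈ 9460 m/s

Ignition mass of stage 1 = 108,000+13,200 + 30,900+2,510 + 5,660 = 160,270 kg.
Stage 1: m₀ = 160,270 kg, m_f = 160,270 − 108,000 = 52,270 kg; Δv = 371×9.80665×ln(3.066) = 3638.3×1.1204 ≈ 4076 m/s.
Stage 2: m₀ = 39,070 kg, m_f = 39,070 − 30,900 = 8,170 kg; Δv = 351×9.80665×ln(4.782) = 3442.1×1.5649 ≈ 5387 m/s.
Total Δv = 4076 + 5387 = 9463 m/s.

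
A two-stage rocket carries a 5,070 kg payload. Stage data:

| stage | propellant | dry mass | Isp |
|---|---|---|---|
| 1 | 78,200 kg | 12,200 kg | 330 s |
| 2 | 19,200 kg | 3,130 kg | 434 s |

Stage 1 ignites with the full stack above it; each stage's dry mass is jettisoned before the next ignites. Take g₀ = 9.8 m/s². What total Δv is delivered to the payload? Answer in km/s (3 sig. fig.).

Δv ≈ 8.66 km/s

Ignition mass of stage 1 = 78,200+12,200 + 19,200+3,130 + 5,070 = 117,800 kg.
Stage 1: m₀ = 117,800 kg, m_f = 117,800 − 78,200 = 39,600 kg; Δv = 330×9.8×ln(2.975) = 3234.0×1.0902 ≈ 3526 m/s.
Stage 2: m₀ = 27,400 kg, m_f = 27,400 − 19,200 = 8,200 kg; Δv = 434×9.8×ln(3.341) = 4253.2×1.2064 ≈ 5131 m/s.
Total Δv = 3526 + 5131 = 8657 m/s.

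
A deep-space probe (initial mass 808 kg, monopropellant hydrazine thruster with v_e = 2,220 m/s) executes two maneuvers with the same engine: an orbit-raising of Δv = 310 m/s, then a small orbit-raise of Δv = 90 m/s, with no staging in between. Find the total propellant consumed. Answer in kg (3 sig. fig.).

total propellant consumed ≈ 133 kg

After the first burn: m = 808 × exp(−310/2220.0) = 808 × 0.86967 = 702.693 kg.
After the second burn: m = 702.693 × exp(−90/2220.0) = 702.693 × 0.96027 = 674.775 kg.
Total propellant = m₀ − m_final = 808 − 674.775 = 133.225 kg.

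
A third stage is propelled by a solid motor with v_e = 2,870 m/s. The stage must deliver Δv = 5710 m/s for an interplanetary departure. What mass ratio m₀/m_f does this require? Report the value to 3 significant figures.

mass ratio ≈ 7.31

By the Tsiolkovsky rocket equation, m₀/m_f = exp(Δv / v_e) = exp(5710 / 2870.0) = exp(1.9895) = 7.3122.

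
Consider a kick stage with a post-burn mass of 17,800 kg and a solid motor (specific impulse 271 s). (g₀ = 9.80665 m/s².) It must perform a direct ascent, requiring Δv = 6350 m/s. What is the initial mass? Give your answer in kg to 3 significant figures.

v_e = Isp · g₀ = 271 × 9.80665 = 2657.6 m/s.
m₀/m_f = exp(Δv / v_e) = exp(6350 / 2657.6) = exp(2.3894) = 10.9066.
m₀ = m_f × 10.9066 = 17,800 × 10.9066 = 194,137 kg.

initial mass ≈ 194000 kg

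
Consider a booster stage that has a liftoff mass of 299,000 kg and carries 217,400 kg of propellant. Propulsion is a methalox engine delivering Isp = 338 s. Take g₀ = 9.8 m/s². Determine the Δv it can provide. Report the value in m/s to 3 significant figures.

v_e = Isp · g₀ = 338 × 9.8 = 3312.4 m/s.
m_f = m₀ − m_prop = 299,000 − 217,400 = 81,600 kg.
By the Tsiolkovsky rocket equation, Δv = v_e · ln(m₀/m_f) = 3312.4 × ln(3.664) = 3312.4 × 1.2986 ≈ 4301.5 m/s.

Δv ≈ 4300 m/s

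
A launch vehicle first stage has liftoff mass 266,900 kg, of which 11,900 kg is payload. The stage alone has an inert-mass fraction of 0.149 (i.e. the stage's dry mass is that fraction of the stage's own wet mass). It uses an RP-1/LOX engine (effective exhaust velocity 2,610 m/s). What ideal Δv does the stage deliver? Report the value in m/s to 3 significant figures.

Stage wet mass = m₀ − payload = 266,900 − 11,900 = 255,000 kg.
Stage dry mass = ε × stage wet mass = 0.149 × 255,000 = 37,995 kg.
Burnout mass m_f = stage dry + payload = 37,995 + 11,900 = 49,895 kg.
Rocket equation: Δv = v_e · ln(266,900/49,895) = 2610.0 × ln(5.349) = 2610.0 × 1.6770 ≈ 4377 m/s.

Δv ≈ 4380 m/s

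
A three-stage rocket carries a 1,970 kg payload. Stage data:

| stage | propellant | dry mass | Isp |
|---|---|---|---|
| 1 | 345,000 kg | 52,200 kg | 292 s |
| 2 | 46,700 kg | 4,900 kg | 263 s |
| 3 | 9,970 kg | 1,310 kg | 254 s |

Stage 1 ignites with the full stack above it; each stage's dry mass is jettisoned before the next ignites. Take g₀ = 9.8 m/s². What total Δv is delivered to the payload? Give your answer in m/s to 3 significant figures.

Δv ≈ 10700 m/s

Ignition mass of stage 1 = 345,000+52,200 + 46,700+4,900 + 9,970+1,310 + 1,970 = 462,050 kg.
Stage 1: m₀ = 462,050 kg, m_f = 462,050 − 345,000 = 117,050 kg; Δv = 292×9.8×ln(3.947) = 2861.6×1.3731 ≈ 3929 m/s.
Stage 2: m₀ = 64,850 kg, m_f = 64,850 − 46,700 = 18,150 kg; Δv = 263×9.8×ln(3.573) = 2577.4×1.2734 ≈ 3282 m/s.
Stage 3: m₀ = 13,250 kg, m_f = 13,250 − 9,970 = 3,280 kg; Δv = 254×9.8×ln(4.04) = 2489.2×1.3962 ≈ 3475 m/s.
Total Δv = 3929 + 3282 + 3475 = 10686 m/s.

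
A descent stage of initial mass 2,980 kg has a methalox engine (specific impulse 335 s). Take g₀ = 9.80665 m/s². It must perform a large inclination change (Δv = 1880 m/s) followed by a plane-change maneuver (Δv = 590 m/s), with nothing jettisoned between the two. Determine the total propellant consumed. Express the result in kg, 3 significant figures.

total propellant consumed ≈ 1570 kg

v_e = Isp · g₀ = 335 × 9.80665 = 3285.2 m/s.
After the first burn: m = 2980 × exp(−1880/3285.2) = 2980 × 0.56425 = 1,681.47 kg.
After the second burn: m = 1,681.47 × exp(−590/3285.2) = 1,681.47 × 0.83561 = 1,405.05 kg.
Total propellant = m₀ − m_final = 2980 − 1,405.05 = 1,574.95 kg.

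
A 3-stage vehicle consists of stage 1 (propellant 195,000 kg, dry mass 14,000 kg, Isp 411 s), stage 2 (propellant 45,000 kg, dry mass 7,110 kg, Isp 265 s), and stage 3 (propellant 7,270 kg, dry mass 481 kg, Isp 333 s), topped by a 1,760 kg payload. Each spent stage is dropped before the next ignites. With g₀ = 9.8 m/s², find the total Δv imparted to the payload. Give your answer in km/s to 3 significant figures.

Δv ≈ 13.3 km/s

Ignition mass of stage 1 = 195,000+14,000 + 45,000+7,110 + 7,270+481 + 1,760 = 270,621 kg.
Stage 1: m₀ = 270,621 kg, m_f = 270,621 − 195,000 = 75,621 kg; Δv = 411×9.8×ln(3.579) = 4027.8×1.2750 ≈ 5135 m/s.
Stage 2: m₀ = 61,621 kg, m_f = 61,621 − 45,000 = 16,621 kg; Δv = 265×9.8×ln(3.707) = 2597.0×1.3103 ≈ 3403 m/s.
Stage 3: m₀ = 9,511 kg, m_f = 9,511 − 7,270 = 2,241 kg; Δv = 333×9.8×ln(4.244) = 3263.4×1.4455 ≈ 4717 m/s.
Total Δv = 5135 + 3403 + 4717 = 13255 m/s.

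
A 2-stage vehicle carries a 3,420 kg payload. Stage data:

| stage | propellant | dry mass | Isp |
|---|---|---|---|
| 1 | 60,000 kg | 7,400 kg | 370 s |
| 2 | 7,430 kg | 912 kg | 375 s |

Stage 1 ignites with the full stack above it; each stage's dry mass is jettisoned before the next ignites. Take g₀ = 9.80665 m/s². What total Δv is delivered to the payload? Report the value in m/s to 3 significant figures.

Ignition mass of stage 1 = 60,000+7,400 + 7,430+912 + 3,420 = 79,162 kg.
Stage 1: m₀ = 79,162 kg, m_f = 79,162 − 60,000 = 19,162 kg; Δv = 370×9.80665×ln(4.131) = 3628.5×1.4186 ≈ 5147 m/s.
Stage 2: m₀ = 11,762 kg, m_f = 11,762 − 7,430 = 4,332 kg; Δv = 375×9.80665×ln(2.715) = 3677.5×0.9988 ≈ 3673 m/s.
Total Δv = 5147 + 3673 = 8820 m/s.

Δv ≈ 8820 m/s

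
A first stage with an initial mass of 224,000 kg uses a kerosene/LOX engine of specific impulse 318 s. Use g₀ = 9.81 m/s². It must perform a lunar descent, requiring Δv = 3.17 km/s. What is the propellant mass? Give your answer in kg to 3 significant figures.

v_e = Isp · g₀ = 318 × 9.81 = 3119.6 m/s.
By the Tsiolkovsky rocket equation, m₀/m_f = exp(Δv / v_e) = exp(3170 / 3119.6) = exp(1.0162) = 2.7626.
m_f = 224,000 / 2.7626 = 81,083 kg, so propellant = m₀ − m_f = 224,000 − 81,083 = 142,917 kg.

propellant mass ≈ 143000 kg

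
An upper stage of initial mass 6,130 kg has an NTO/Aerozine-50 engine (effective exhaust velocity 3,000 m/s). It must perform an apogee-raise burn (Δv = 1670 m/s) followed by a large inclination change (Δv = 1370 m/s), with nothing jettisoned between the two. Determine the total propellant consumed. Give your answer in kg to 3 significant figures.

total propellant consumed ≈ 3900 kg

After the first burn: m = 6130 × exp(−1670/3000.0) = 6130 × 0.57312 = 3,513.23 kg.
After the second burn: m = 3,513.23 × exp(−1370/3000.0) = 3,513.23 × 0.63339 = 2,225.24 kg.
Total propellant = m₀ − m_final = 6130 − 2,225.24 = 3,904.76 kg.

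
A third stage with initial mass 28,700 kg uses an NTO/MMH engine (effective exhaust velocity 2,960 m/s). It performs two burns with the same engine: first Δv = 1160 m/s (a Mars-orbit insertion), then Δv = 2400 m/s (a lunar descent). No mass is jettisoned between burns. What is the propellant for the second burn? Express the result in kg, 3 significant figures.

After the first burn: m = 28700 × exp(−1160/2960.0) = 28700 × 0.67578 = 19,394.9 kg.
After the second burn: m = 19,394.9 × exp(−2400/2960.0) = 19,394.9 × 0.44450 = 8,621.03 kg.
Second-burn propellant = 19,394.9 − 8,621.03 = 10,773.87 kg.

propellant for the second burn ≈ 10800 kg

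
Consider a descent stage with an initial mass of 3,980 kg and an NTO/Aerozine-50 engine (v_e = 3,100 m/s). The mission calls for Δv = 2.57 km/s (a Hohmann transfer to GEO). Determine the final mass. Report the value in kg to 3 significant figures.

By the Tsiolkovsky rocket equation, m₀/m_f = exp(Δv / v_e) = exp(2570 / 3100.0) = exp(0.8290) = 2.2911.
m_f = m₀ / 2.2911 = 3,980 / 2.2911 = 1,737.16 kg.

final mass ≈ 1740 kg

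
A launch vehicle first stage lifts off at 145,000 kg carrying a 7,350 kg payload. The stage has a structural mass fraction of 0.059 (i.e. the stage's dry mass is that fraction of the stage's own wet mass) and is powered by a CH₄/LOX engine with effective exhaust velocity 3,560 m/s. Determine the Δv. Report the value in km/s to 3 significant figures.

Δv ≈ 7.97 km/s

Stage wet mass = m₀ − payload = 145,000 − 7,350 = 137,650 kg.
Stage dry mass = ε × stage wet mass = 0.059 × 137,650 = 8,121.35 kg.
Burnout mass m_f = stage dry + payload = 8,121.35 + 7,350 = 15,471.35 kg.
Rocket equation: Δv = v_e · ln(145,000/15,471.35) = 3560.0 × ln(9.372) = 3560.0 × 2.2377 ≈ 7966 m/s.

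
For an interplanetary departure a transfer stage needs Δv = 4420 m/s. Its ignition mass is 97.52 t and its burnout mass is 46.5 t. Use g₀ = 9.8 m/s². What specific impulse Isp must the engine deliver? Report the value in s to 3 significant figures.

Isp ≈ 609 s

ln(m₀/m_f) = ln(97520/46500) = ln(2.097) = 0.7406.
v_e = Δv / ln(m₀/m_f) = 4420 / 0.7406 = 5968.1 m/s.
Isp = v_e / g₀ = 5968.1 / 9.8 = 609.0 s.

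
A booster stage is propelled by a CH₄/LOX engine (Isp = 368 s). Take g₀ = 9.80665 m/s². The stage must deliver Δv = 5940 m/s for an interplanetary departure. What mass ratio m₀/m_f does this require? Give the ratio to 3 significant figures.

v_e = Isp · g₀ = 368 × 9.80665 = 3608.8 m/s.
Using Δv = v_e ln(m₀/m_f): m₀/m_f = exp(Δv / v_e) = exp(5940 / 3608.8) = exp(1.6460) = 5.1860.

mass ratio ≈ 5.19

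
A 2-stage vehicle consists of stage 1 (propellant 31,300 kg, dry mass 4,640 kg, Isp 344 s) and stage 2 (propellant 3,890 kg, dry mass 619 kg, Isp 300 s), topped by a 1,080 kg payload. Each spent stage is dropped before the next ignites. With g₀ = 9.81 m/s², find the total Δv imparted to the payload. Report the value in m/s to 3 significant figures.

Δv ≈ 8230 m/s

Ignition mass of stage 1 = 31,300+4,640 + 3,890+619 + 1,080 = 41,529 kg.
Stage 1: m₀ = 41,529 kg, m_f = 41,529 − 31,300 = 10,229 kg; Δv = 344×9.81×ln(4.06) = 3374.6×1.4012 ≈ 4728 m/s.
Stage 2: m₀ = 5,589 kg, m_f = 5,589 − 3,890 = 1,699 kg; Δv = 300×9.81×ln(3.29) = 2943.0×1.1908 ≈ 3504 m/s.
Total Δv = 4728 + 3504 = 8232 m/s.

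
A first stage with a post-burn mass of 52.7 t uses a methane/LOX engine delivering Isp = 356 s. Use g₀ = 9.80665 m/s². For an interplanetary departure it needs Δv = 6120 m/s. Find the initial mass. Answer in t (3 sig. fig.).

v_e = Isp · g₀ = 356 × 9.80665 = 3491.2 m/s.
m₀/m_f = exp(Δv / v_e) = exp(6120 / 3491.2) = exp(1.7530) = 5.7719.
m₀ = m_f × 5.7719 = 52.7 × 5.7719 = 304.179 t.

initial mass ≈ 304 t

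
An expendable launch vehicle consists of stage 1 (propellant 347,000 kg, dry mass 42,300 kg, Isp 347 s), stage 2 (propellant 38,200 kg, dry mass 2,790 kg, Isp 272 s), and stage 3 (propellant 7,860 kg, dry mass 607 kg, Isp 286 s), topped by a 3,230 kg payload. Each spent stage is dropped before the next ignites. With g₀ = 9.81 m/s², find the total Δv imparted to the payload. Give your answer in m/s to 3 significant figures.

Δv ≈ 11800 m/s

Ignition mass of stage 1 = 347,000+42,300 + 38,200+2,790 + 7,860+607 + 3,230 = 441,987 kg.
Stage 1: m₀ = 441,987 kg, m_f = 441,987 − 347,000 = 94,987 kg; Δv = 347×9.81×ln(4.653) = 3404.1×1.5375 ≈ 5234 m/s.
Stage 2: m₀ = 52,687 kg, m_f = 52,687 − 38,200 = 14,487 kg; Δv = 272×9.81×ln(3.637) = 2668.3×1.2911 ≈ 3445 m/s.
Stage 3: m₀ = 11,697 kg, m_f = 11,697 − 7,860 = 3,837 kg; Δv = 286×9.81×ln(3.048) = 2805.7×1.1146 ≈ 3127 m/s.
Total Δv = 5234 + 3445 + 3127 = 11806 m/s.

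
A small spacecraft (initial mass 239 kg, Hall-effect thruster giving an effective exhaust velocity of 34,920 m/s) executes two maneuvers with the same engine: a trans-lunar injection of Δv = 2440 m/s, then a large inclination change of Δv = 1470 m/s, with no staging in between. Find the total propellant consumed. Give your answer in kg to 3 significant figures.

After the first burn: m = 239 × exp(−2440/34920.0) = 239 × 0.93251 = 222.87 kg.
After the second burn: m = 222.87 × exp(−1470/34920.0) = 222.87 × 0.95878 = 213.683 kg.
Total propellant = m₀ − m_final = 239 − 213.683 = 25.317 kg.

total propellant consumed ≈ 25.3 kg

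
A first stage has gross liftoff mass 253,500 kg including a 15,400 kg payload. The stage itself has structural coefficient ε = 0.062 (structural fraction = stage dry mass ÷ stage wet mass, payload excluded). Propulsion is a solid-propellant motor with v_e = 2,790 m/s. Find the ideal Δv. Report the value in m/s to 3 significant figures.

Stage wet mass = m₀ − payload = 253,500 − 15,400 = 238,100 kg.
Stage dry mass = ε × stage wet mass = 0.062 × 238,100 = 14,762.2 kg.
Burnout mass m_f = stage dry + payload = 14,762.2 + 15,400 = 30,162.2 kg.
Rocket equation: Δv = v_e · ln(253,500/30,162.2) = 2790.0 × ln(8.405) = 2790.0 × 2.1288 ≈ 5939 m/s.

Δv ≈ 5940 m/s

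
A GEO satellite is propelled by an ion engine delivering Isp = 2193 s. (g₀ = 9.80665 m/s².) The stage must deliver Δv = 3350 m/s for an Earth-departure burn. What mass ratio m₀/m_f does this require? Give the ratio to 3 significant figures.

mass ratio ≈ 1.17

v_e = Isp · g₀ = 2193 × 9.80665 = 21506.0 m/s.
m₀/m_f = exp(Δv / v_e) = exp(3350 / 21506.0) = exp(0.1558) = 1.1686.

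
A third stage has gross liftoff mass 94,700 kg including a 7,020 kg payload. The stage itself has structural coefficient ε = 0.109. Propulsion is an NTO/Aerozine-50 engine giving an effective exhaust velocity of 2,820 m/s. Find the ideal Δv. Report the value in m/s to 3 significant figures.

Δv ≈ 4910 m/s

Stage wet mass = m₀ − payload = 94,700 − 7,020 = 87,680 kg.
Stage dry mass = ε × stage wet mass = 0.109 × 87,680 = 9,557.12 kg.
Burnout mass m_f = stage dry + payload = 9,557.12 + 7,020 = 16,577.12 kg.
Rocket equation: Δv = v_e · ln(94,700/16,577.12) = 2820.0 × ln(5.713) = 2820.0 × 1.7427 ≈ 4914 m/s.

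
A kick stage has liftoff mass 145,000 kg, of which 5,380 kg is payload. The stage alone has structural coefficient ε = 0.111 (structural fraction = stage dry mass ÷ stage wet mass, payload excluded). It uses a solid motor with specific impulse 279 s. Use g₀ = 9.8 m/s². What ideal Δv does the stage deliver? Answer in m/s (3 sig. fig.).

Stage wet mass = m₀ − payload = 145,000 − 5,380 = 139,620 kg.
Stage dry mass = ε × stage wet mass = 0.111 × 139,620 = 15,497.8 kg.
Burnout mass m_f = stage dry + payload = 15,497.8 + 5,380 = 20,877.8 kg.
v_e = Isp · g₀ = 279 × 9.8 = 2734.2 m/s.
Δv = v_e · ln(145,000/20,877.8) = 2734.2 × ln(6.945) = 2734.2 × 1.9380 ≈ 5299 m/s.

Δv ≈ 5300 m/s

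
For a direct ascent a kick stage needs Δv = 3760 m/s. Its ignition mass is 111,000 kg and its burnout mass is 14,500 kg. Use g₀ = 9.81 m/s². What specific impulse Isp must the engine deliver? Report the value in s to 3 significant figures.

ln(m₀/m_f) = ln(111000/14500) = ln(7.655) = 2.0354.
Rocket equation: v_e = Δv / ln(m₀/m_f) = 3760 / 2.0354 = 1847.3 m/s.
Isp = v_e / g₀ = 1847.3 / 9.81 = 188.3 s.

Isp ≈ 188 s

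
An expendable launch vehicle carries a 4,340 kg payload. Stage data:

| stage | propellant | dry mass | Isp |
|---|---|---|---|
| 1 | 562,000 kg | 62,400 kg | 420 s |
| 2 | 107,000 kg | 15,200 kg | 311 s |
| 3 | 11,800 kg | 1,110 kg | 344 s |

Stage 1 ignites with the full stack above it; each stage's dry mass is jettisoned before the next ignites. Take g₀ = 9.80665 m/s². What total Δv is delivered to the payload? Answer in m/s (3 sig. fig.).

Δv ≈ 13800 m/s

Ignition mass of stage 1 = 562,000+62,400 + 107,000+15,200 + 11,800+1,110 + 4,340 = 763,850 kg.
Stage 1: m₀ = 763,850 kg, m_f = 763,850 − 562,000 = 201,850 kg; Δv = 420×9.80665×ln(3.784) = 4118.8×1.3308 ≈ 5481 m/s.
Stage 2: m₀ = 139,450 kg, m_f = 139,450 − 107,000 = 32,450 kg; Δv = 311×9.80665×ln(4.297) = 3049.9×1.4580 ≈ 4447 m/s.
Stage 3: m₀ = 17,250 kg, m_f = 17,250 − 11,800 = 5,450 kg; Δv = 344×9.80665×ln(3.165) = 3373.5×1.1522 ≈ 3887 m/s.
Total Δv = 5481 + 4447 + 3887 = 13815 m/s.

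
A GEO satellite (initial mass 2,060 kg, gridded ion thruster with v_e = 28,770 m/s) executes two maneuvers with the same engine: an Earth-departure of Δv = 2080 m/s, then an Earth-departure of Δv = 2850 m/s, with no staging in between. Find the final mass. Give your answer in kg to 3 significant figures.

After the first burn: m = 2060 × exp(−2080/28770.0) = 2060 × 0.93025 = 1,916.32 kg.
After the second burn: m = 1,916.32 × exp(−2850/28770.0) = 1,916.32 × 0.90569 = 1,735.59 kg.

final mass ≈ 1740 kg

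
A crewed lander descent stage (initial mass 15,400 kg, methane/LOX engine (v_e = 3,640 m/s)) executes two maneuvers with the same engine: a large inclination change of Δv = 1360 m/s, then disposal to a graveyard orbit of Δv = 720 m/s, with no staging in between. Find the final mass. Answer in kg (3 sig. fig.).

After the first burn: m = 15400 × exp(−1360/3640.0) = 15400 × 0.68823 = 10,598.7 kg.
After the second burn: m = 10,598.7 × exp(−720/3640.0) = 10,598.7 × 0.82053 = 8,696.55 kg.

final mass ≈ 8700 kg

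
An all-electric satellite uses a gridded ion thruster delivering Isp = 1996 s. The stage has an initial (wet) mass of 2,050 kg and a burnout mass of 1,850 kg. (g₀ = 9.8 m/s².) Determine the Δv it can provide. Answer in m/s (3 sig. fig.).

Δv ≈ 2010 m/s

v_e = Isp · g₀ = 1996 × 9.8 = 19560.8 m/s.
Using Δv = v_e ln(m₀/m_f): Δv = v_e · ln(m₀/m_f) = 19560.8 × ln(1.108) = 19560.8 × 0.1027 ≈ 2008.0 m/s.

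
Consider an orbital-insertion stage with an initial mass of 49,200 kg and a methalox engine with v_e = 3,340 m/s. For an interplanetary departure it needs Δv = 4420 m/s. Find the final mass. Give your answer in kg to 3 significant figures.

Rocket equation: m₀/m_f = exp(Δv / v_e) = exp(4420 / 3340.0) = exp(1.3234) = 3.7560.
m_f = m₀ / 3.7560 = 49,200 / 3.7560 = 13,099 kg.

final mass ≈ 13100 kg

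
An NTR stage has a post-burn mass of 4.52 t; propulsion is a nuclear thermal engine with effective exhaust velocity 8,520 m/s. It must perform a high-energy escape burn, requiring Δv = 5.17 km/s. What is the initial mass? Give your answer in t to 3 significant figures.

initial mass ≈ 8.29 t

By the Tsiolkovsky rocket equation, m₀/m_f = exp(Δv / v_e) = exp(5170 / 8520.0) = exp(0.6068) = 1.8346.
m₀ = m_f × 1.8346 = 4.52 × 1.8346 = 8.29239 t.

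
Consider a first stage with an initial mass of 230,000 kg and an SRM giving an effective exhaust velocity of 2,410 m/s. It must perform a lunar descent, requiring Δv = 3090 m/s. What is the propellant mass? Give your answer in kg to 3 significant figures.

m₀/m_f = exp(Δv / v_e) = exp(3090 / 2410.0) = exp(1.2822) = 3.6044.
m_f = 230,000 / 3.6044 = 63,810.9 kg, so propellant = m₀ − m_f = 230,000 − 63,810.9 = 166,189.1 kg.

propellant mass ≈ 166000 kg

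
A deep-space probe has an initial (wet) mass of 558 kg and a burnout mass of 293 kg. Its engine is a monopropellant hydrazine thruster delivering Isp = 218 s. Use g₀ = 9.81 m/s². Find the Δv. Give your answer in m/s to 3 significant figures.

v_e = Isp · g₀ = 218 × 9.81 = 2138.6 m/s.
Δv = v_e · ln(m₀/m_f) = 2138.6 × ln(1.904) = 2138.6 × 0.6442 ≈ 1377.6 m/s.

Δv ≈ 1380 m/s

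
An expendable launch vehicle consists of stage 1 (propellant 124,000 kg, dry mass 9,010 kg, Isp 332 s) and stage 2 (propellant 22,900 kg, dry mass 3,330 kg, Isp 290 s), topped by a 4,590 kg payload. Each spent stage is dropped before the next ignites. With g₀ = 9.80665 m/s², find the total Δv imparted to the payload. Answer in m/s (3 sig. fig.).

Δv ≈ 8470 m/s

Ignition mass of stage 1 = 124,000+9,010 + 22,900+3,330 + 4,590 = 163,830 kg.
Stage 1: m₀ = 163,830 kg, m_f = 163,830 − 124,000 = 39,830 kg; Δv = 332×9.80665×ln(4.113) = 3255.8×1.4142 ≈ 4604 m/s.
Stage 2: m₀ = 30,820 kg, m_f = 30,820 − 22,900 = 7,920 kg; Δv = 290×9.80665×ln(3.891) = 2843.9×1.3588 ≈ 3864 m/s.
Total Δv = 4604 + 3864 = 8468 m/s.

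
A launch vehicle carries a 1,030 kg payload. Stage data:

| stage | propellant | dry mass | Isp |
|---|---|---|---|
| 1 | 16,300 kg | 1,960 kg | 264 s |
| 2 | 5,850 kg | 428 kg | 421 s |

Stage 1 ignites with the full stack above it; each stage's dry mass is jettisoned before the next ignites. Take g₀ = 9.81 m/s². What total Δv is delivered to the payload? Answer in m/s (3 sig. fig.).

Ignition mass of stage 1 = 16,300+1,960 + 5,850+428 + 1,030 = 25,568 kg.
Stage 1: m₀ = 25,568 kg, m_f = 25,568 − 16,300 = 9,268 kg; Δv = 264×9.81×ln(2.759) = 2589.8×1.0148 ≈ 2628 m/s.
Stage 2: m₀ = 7,308 kg, m_f = 7,308 − 5,850 = 1,458 kg; Δv = 421×9.81×ln(5.012) = 4130.0×1.6119 ≈ 6657 m/s.
Total Δv = 2628 + 6657 = 9285 m/s.

Δv ≈ 9290 m/s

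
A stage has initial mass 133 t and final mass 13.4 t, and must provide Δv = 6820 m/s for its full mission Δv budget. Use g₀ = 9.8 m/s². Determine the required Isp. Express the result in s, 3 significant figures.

ln(m₀/m_f) = ln(133000/13400) = ln(9.925) = 2.2951.
v_e = Δv / ln(m₀/m_f) = 6820 / 2.2951 = 2971.6 m/s.
Isp = v_e / g₀ = 2971.6 / 9.8 = 303.2 s.

Isp ≈ 303 s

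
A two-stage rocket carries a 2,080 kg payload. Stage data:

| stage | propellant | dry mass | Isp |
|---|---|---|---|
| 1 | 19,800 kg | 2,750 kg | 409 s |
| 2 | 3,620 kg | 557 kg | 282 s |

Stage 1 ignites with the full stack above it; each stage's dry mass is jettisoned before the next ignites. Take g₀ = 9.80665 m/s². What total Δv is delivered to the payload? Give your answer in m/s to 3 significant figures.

Ignition mass of stage 1 = 19,800+2,750 + 3,620+557 + 2,080 = 28,807 kg.
Stage 1: m₀ = 28,807 kg, m_f = 28,807 − 19,800 = 9,007 kg; Δv = 409×9.80665×ln(3.198) = 4010.9×1.1626 ≈ 4663 m/s.
Stage 2: m₀ = 6,257 kg, m_f = 6,257 − 3,620 = 2,637 kg; Δv = 282×9.80665×ln(2.373) = 2765.5×0.8641 ≈ 2390 m/s.
Total Δv = 4663 + 2390 = 7053 m/s.

Δv ≈ 7050 m/s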